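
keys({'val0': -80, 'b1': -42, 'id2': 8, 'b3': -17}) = ['val0', 'b1', 'id2', 'b3']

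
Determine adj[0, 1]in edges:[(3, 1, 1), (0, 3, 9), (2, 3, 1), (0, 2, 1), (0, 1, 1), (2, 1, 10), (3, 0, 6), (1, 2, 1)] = 1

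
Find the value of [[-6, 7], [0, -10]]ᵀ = [[-6, 0], [7, -10]]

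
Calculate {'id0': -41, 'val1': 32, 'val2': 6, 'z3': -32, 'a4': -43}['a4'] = -43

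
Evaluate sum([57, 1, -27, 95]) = 126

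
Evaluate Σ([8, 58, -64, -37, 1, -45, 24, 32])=-23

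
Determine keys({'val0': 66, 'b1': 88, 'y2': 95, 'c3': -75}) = ['val0', 'b1', 'y2', 'c3']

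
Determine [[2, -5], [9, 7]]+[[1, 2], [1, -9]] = [[3, -3], [10, -2]]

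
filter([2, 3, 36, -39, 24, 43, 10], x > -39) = keep x where x > -39: 2✓, 3✓, 36✓, -39✗, 24✓, 43✓, 10✓
= [2, 3, 36, 24, 43, 10]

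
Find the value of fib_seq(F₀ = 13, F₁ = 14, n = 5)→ F_2 = F_1 + F_0 = 27
F_3 = F_2 + F_1 = 41
F_4 = F_3 + F_2 = 68
= [13, 14, 27, 41, 68]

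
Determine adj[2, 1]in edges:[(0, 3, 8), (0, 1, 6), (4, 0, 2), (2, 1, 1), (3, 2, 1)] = 1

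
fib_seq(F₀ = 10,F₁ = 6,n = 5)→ F_2 = F_1 + F_0 = 16
F_3 = F_2 + F_1 = 22
F_4 = F_3 + F_2 = 38
= [10, 6, 16, 22, 38]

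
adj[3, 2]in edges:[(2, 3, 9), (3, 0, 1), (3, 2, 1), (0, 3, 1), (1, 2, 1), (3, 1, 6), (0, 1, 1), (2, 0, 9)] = 1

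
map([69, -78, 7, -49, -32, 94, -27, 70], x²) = [4761, 6084, 49, 2401, 1024, 8836, 729, 4900]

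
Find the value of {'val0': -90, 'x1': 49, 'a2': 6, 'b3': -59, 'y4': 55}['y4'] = 55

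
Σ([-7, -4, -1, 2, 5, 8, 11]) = 14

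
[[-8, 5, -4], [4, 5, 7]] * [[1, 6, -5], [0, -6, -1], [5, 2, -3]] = C[0][0] = (-8)*(1) + (5)*(0) + (-4)*(5) = -28
C[0][1] = (-8)*(6) + (5)*(-6) + (-4)*(2) = -86
C[0][2] = (-8)*(-5) + (5)*(-1) + (-4)*(-3) = 47
C[1][0] = (4)*(1) + (5)*(0) + (7)*(5) = 39
C[1][1] = (4)*(6) + (5)*(-6) + (7)*(2) = 8
C[1][2] = (4)*(-5) + (5)*(-1) + (7)*(-3) = -46
= [[-28, -86, 47], [39, 8, -46]]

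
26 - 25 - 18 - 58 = -75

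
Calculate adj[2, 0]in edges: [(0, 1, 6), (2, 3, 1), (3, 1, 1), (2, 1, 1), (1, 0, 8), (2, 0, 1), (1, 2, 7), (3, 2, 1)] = 1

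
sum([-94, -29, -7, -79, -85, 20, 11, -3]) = (-94) + (-29) + (-7) + (-79) + (-85) + 20 + 11 + (-3)
= -266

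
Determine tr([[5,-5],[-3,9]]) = 14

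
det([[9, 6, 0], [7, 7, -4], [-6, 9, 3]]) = 531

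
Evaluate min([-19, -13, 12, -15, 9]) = -19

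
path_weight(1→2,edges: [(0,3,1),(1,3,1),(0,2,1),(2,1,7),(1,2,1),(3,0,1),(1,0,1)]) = 1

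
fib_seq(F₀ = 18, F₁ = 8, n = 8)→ [18, 8, 26, 34, 60, 94, 154, 248]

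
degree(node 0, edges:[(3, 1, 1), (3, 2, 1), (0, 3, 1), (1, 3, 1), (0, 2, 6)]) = 2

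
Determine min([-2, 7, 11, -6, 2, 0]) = -6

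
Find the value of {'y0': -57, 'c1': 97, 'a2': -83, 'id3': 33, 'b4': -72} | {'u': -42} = {'y0': -57, 'c1': 97, 'a2': -83, 'id3': 33, 'b4': -72, 'u': -42}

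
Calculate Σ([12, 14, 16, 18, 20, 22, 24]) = 12 + 14 + 16 + 18 + 20 + 22 + 24
= 126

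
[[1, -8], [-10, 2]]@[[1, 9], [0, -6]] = [[1, 57], [-10, -102]]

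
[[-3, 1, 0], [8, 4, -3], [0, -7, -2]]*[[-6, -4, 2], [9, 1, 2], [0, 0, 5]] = C[0][0] = (-3)*(-6) + (1)*(9) + (0)*(0) = 27
C[0][1] = (-3)*(-4) + (1)*(1) + (0)*(0) = 13
C[0][2] = (-3)*(2) + (1)*(2) + (0)*(5) = -4
C[1][0] = (8)*(-6) + (4)*(9) + (-3)*(0) = -12
C[1][1] = (8)*(-4) + (4)*(1) + (-3)*(0) = -28
C[1][2] = (8)*(2) + (4)*(2) + (-3)*(5) = 9
... (3 more cells)
= [[27, 13, -4], [-12, -28, 9], [-63, -7, -24]]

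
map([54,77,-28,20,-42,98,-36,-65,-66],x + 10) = 54+10=64, 77+10=87, -28+10=-18, 20+10=30, -42+10=-32, 98+10=108, -36+10=-26, -65+10=-55, -66+10=-56
= [64, 87, -18, 30, -32, 108, -26, -55, -56]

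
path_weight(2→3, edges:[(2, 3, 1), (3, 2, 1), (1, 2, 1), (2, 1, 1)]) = 1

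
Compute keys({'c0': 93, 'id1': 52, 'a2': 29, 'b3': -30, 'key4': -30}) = ['c0', 'id1', 'a2', 'b3', 'key4']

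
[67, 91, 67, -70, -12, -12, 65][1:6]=[91, 67, -70, -12, -12]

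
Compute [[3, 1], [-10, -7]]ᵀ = [[3, -10], [1, -7]]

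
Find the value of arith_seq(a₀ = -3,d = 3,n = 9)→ a_0 = -3 + 0*3 = -3
a_1 = -3 + 1*3 = 0
a_2 = -3 + 2*3 = 3
...
= [-3, 0, 3, 6, 9, 12, 15, 18, 21]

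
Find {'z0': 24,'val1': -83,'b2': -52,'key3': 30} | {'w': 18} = {'z0': 24, 'val1': -83, 'b2': -52, 'key3': 30, 'w': 18}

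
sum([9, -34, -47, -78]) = 9 + (-34) + (-47) + (-78)
= -150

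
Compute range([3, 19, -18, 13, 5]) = 37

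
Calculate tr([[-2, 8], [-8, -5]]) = -7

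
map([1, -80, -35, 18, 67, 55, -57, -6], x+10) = [11, -70, -25, 28, 77, 65, -47, 4]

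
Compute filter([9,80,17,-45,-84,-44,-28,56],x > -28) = keep x where x > -28: 9✓, 80✓, 17✓, -45✗, -84✗, -44✗, -28✗, 56✓
= [9, 80, 17, 56]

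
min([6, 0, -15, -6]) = -15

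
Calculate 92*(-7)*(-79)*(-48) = -2442048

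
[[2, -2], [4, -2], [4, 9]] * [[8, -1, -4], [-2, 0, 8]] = [[20, -2, -24], [36, -4, -32], [14, -4, 56]]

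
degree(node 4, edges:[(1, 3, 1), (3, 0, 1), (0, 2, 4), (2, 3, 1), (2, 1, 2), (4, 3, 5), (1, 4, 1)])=2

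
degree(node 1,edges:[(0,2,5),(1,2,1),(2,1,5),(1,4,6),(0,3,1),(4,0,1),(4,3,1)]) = incident: (1,2), (2,1), (1,4)
= 3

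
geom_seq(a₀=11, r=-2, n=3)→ [11, -22, 44]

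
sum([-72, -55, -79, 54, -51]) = (-72) + (-55) + (-79) + 54 + (-51)
= -203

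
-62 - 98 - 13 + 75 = -98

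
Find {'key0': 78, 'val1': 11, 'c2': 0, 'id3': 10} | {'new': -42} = {'key0': 78, 'val1': 11, 'c2': 0, 'id3': 10, 'new': -42}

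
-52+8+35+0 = -9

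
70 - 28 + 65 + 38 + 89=234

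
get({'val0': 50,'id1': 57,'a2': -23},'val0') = 50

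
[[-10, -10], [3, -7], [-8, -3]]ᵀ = [[-10, 3, -8], [-10, -7, -3]]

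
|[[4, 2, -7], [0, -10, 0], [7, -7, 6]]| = (1)*(4)*det([[-10, 0], [-7, 6]]) + (-1)*(2)*det([[0, 0], [7, 6]]) + (1)*(-7)*det([[0, -10], [7, -7]])
= -240 + 0 + -490
= -730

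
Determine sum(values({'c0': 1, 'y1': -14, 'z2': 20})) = 1 + (-14) + 20
= 7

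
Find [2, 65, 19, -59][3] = -59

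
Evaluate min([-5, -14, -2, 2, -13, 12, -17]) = -17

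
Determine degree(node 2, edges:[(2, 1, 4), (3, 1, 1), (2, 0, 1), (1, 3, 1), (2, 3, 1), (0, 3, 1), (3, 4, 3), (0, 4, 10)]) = 3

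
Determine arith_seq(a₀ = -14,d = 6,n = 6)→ a_0 = -14 + 0*6 = -14
a_1 = -14 + 1*6 = -8
a_2 = -14 + 2*6 = -2
...
= [-14, -8, -2, 4, 10, 16]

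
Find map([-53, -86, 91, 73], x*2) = [-106, -172, 182, 146]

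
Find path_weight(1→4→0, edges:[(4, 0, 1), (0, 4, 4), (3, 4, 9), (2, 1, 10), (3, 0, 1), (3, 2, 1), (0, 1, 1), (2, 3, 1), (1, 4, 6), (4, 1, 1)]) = w(1→4)=6 + w(4→0)=1
= 7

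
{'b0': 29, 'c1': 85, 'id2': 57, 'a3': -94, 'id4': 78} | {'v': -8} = {'b0': 29, 'c1': 85, 'id2': 57, 'a3': -94, 'id4': 78, 'v': -8}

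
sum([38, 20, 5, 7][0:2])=58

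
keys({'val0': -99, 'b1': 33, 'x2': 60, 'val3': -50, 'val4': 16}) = ['val0', 'b1', 'x2', 'val3', 'val4']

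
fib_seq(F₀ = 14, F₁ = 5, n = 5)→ [14, 5, 19, 24, 43]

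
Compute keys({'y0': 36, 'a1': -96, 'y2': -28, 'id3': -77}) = ['y0', 'a1', 'y2', 'id3']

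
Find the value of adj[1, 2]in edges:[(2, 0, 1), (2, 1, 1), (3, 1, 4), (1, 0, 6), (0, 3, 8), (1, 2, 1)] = 1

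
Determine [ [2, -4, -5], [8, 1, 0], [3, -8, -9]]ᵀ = [[2, 8, 3], [-4, 1, -8], [-5, 0, -9]]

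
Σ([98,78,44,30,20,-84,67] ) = 253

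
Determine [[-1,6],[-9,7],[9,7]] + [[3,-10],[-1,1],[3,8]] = [[2, -4], [-10, 8], [12, 15]]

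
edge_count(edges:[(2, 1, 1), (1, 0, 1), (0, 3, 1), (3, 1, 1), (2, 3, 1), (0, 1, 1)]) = 6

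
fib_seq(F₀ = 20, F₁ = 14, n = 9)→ [20, 14, 34, 48, 82, 130, 212, 342, 554]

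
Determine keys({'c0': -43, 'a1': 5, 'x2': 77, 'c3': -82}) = ['c0', 'a1', 'x2', 'c3']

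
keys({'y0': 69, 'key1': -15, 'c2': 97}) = ['y0', 'key1', 'c2']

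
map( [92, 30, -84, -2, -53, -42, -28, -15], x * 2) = [184, 60, -168, -4, -106, -84, -56, -30]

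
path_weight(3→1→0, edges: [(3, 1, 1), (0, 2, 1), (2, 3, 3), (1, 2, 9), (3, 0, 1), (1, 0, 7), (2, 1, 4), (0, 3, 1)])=w(3→1)=1 + w(1→0)=7
= 8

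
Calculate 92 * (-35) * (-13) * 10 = 418600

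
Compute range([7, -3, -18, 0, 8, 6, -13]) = 26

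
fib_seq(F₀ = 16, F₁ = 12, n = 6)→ [16, 12, 28, 40, 68, 108]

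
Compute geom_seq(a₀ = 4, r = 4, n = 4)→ [4, 16, 64, 256]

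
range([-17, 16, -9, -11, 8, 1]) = 33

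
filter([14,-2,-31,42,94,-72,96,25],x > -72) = [14, -2, -31, 42, 94, 96, 25]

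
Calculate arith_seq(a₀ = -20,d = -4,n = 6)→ a_0 = -20 + 0*-4 = -20
a_1 = -20 + 1*-4 = -24
a_2 = -20 + 2*-4 = -28
...
= [-20, -24, -28, -32, -36, -40]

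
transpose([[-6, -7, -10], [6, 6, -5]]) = [[-6, 6], [-7, 6], [-10, -5]]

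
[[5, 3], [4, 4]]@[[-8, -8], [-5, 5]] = [[-55, -25], [-52, -12]]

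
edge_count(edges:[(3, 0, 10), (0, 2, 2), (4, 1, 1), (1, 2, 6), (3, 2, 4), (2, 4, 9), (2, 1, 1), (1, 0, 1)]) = 8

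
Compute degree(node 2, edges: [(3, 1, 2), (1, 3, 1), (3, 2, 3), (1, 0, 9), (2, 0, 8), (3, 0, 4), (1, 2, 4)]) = incident: (3,2), (2,0), (1,2)
= 3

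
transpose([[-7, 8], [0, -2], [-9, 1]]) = [[-7, 0, -9], [8, -2, 1]]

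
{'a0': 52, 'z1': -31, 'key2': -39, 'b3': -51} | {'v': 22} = {'a0': 52, 'z1': -31, 'key2': -39, 'b3': -51, 'v': 22}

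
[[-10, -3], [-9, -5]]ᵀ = [[-10, -9], [-3, -5]]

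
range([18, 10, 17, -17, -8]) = 35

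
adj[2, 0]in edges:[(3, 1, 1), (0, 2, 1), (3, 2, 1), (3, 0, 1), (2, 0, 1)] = 1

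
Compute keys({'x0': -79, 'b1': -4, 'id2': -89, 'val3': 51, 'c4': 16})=['x0', 'b1', 'id2', 'val3', 'c4']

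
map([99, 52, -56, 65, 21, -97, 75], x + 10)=[109, 62, -46, 75, 31, -87, 85]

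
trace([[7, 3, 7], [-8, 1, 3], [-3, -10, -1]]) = 7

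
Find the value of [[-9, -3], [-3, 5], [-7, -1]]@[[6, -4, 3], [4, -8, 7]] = C[0][0] = (-9)*(6) + (-3)*(4) = -66
C[0][1] = (-9)*(-4) + (-3)*(-8) = 60
C[0][2] = (-9)*(3) + (-3)*(7) = -48
C[1][0] = (-3)*(6) + (5)*(4) = 2
C[1][1] = (-3)*(-4) + (5)*(-8) = -28
C[1][2] = (-3)*(3) + (5)*(7) = 26
... (3 more cells)
= [[-66, 60, -48], [2, -28, 26], [-46, 36, -28]]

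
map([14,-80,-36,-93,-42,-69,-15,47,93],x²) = [196, 6400, 1296, 8649, 1764, 4761, 225, 2209, 8649]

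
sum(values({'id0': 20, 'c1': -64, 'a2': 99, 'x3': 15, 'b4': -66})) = 4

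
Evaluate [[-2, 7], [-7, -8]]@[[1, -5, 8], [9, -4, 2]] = C[0][0] = (-2)*(1) + (7)*(9) = 61
C[0][1] = (-2)*(-5) + (7)*(-4) = -18
C[0][2] = (-2)*(8) + (7)*(2) = -2
C[1][0] = (-7)*(1) + (-8)*(9) = -79
C[1][1] = (-7)*(-5) + (-8)*(-4) = 67
C[1][2] = (-7)*(8) + (-8)*(2) = -72
= [[61, -18, -2], [-79, 67, -72]]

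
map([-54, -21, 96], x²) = [2916, 441, 9216]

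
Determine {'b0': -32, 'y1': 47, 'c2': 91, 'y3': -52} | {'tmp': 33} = {'b0': -32, 'y1': 47, 'c2': 91, 'y3': -52, 'tmp': 33}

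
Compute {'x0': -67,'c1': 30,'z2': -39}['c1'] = 30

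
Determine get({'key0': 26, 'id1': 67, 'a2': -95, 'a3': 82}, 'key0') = 26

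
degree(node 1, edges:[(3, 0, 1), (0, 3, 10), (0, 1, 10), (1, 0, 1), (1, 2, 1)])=incident: (0,1), (1,0), (1,2)
= 3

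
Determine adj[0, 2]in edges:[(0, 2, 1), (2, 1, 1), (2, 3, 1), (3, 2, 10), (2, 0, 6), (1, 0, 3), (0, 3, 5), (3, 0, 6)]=1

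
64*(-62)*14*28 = -1555456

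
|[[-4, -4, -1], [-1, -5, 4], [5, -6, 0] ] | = (1)*(-4)*det([[-5, 4], [-6, 0]]) + (-1)*(-4)*det([[-1, 4], [5, 0]]) + (1)*(-1)*det([[-1, -5], [5, -6]])
= -96 + -80 + -31
= -207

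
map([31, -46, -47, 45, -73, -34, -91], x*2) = 31*2=62, -46*2=-92, -47*2=-94, 45*2=90, -73*2=-146, -34*2=-68, -91*2=-182
= [62, -92, -94, 90, -146, -68, -182]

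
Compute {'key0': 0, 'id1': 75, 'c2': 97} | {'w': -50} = {'key0': 0, 'id1': 75, 'c2': 97, 'w': -50}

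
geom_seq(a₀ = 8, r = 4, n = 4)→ [8, 32, 128, 512]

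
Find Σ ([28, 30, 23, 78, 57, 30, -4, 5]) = 28 + 30 + 23 + 78 + 57 + 30 + (-4) + 5
= 247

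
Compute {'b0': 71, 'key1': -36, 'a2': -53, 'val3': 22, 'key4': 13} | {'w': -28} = {'b0': 71, 'key1': -36, 'a2': -53, 'val3': 22, 'key4': 13, 'w': -28}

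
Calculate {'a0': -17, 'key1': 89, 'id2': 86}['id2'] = 86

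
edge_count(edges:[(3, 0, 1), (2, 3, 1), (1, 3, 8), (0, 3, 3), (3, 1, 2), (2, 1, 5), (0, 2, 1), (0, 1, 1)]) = 8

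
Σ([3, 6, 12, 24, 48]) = 3 + 6 + 12 + 24 + 48
= 93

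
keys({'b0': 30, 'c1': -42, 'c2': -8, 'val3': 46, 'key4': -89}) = ['b0', 'c1', 'c2', 'val3', 'key4']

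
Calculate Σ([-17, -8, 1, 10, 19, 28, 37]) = 70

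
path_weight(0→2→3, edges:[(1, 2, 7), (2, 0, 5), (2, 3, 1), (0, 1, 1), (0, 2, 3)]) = w(0→2)=3 + w(2→3)=1
= 4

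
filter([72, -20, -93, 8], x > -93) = [72, -20, 8]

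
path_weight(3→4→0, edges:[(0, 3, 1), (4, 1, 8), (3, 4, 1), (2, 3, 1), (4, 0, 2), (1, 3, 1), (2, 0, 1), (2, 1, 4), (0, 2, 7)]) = 3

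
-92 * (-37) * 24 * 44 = 3594624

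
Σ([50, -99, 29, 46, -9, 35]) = 50 + (-99) + 29 + 46 + (-9) + 35
= 52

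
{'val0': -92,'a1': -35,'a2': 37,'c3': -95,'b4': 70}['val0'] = -92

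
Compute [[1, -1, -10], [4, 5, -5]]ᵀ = [[1, 4], [-1, 5], [-10, -5]]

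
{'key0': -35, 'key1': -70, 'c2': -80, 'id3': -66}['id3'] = -66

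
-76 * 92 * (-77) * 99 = 53300016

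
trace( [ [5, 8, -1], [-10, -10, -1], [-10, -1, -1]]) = -6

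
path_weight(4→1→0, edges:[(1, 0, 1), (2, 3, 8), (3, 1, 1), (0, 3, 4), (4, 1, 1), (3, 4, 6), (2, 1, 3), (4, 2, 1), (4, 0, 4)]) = w(4→1)=1 + w(1→0)=1
= 2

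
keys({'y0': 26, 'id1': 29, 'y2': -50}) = ['y0', 'id1', 'y2']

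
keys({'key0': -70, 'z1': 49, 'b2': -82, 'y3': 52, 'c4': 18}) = ['key0', 'z1', 'b2', 'y3', 'c4']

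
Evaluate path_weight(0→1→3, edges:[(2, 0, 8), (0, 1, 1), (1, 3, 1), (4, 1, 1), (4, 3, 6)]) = 2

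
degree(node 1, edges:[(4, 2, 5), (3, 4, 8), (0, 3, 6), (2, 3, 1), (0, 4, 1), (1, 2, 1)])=1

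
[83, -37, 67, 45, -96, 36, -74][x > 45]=keep x where x > 45: 83✓, -37✗, 67✓, 45✗, -96✗, 36✗, -74✗
= [83, 67]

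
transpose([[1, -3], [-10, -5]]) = [[1, -10], [-3, -5]]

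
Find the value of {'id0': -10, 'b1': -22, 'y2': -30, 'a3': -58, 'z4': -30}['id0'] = -10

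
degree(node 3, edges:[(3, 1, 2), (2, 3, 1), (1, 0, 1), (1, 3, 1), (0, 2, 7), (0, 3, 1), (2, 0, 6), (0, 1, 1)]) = incident: (3,1), (2,3), (1,3), (0,3)
= 4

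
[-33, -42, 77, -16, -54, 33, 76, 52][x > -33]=[77, -16, 33, 76, 52]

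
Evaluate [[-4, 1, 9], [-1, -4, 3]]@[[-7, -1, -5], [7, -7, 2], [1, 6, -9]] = [[44, 51, -59], [-18, 47, -30]]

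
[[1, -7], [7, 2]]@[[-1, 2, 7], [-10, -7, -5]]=C[0][0] = (1)*(-1) + (-7)*(-10) = 69
C[0][1] = (1)*(2) + (-7)*(-7) = 51
C[0][2] = (1)*(7) + (-7)*(-5) = 42
C[1][0] = (7)*(-1) + (2)*(-10) = -27
C[1][1] = (7)*(2) + (2)*(-7) = 0
C[1][2] = (7)*(7) + (2)*(-5) = 39
= [[69, 51, 42], [-27, 0, 39]]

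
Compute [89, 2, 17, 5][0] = 89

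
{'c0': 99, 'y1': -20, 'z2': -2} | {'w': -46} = {'c0': 99, 'y1': -20, 'z2': -2, 'w': -46}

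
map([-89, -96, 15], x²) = [7921, 9216, 225]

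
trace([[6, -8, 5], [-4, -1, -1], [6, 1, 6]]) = diagonal: 6 + (-1) + 6
= 11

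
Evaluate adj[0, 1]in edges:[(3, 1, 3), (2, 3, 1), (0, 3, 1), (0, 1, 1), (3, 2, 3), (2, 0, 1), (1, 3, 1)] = 1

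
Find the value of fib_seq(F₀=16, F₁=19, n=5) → [16, 19, 35, 54, 89]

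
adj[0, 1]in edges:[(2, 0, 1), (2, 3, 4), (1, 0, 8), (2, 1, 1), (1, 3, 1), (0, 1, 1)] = 1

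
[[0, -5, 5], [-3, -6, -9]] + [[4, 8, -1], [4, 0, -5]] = [[4, 3, 4], [1, -6, -14]]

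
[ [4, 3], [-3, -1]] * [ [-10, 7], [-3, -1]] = C[0][0] = (4)*(-10) + (3)*(-3) = -49
C[0][1] = (4)*(7) + (3)*(-1) = 25
C[1][0] = (-3)*(-10) + (-1)*(-3) = 33
C[1][1] = (-3)*(7) + (-1)*(-1) = -20
= [[-49, 25], [33, -20]]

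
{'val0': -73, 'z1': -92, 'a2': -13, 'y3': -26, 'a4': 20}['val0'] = -73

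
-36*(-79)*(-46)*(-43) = 5625432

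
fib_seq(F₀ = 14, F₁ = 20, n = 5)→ F_2 = F_1 + F_0 = 34
F_3 = F_2 + F_1 = 54
F_4 = F_3 + F_2 = 88
= [14, 20, 34, 54, 88]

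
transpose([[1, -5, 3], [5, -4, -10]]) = [[1, 5], [-5, -4], [3, -10]]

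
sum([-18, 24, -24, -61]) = (-18) + 24 + (-24) + (-61)
= -79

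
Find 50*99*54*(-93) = -24858900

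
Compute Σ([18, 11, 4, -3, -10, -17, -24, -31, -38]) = 18 + 11 + 4 + (-3) + (-10) + (-17) + (-24) + (-31) + (-38)
= -90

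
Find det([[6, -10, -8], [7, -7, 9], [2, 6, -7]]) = -1148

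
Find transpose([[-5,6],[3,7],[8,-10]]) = [[-5, 3, 8], [6, 7, -10]]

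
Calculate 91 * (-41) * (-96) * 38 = 13610688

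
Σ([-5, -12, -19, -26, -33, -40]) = (-5) + (-12) + (-19) + (-26) + (-33) + (-40)
= -135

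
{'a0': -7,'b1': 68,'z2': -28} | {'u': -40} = {'a0': -7, 'b1': 68, 'z2': -28, 'u': -40}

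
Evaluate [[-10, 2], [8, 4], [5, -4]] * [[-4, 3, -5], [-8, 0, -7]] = C[0][0] = (-10)*(-4) + (2)*(-8) = 24
C[0][1] = (-10)*(3) + (2)*(0) = -30
C[0][2] = (-10)*(-5) + (2)*(-7) = 36
C[1][0] = (8)*(-4) + (4)*(-8) = -64
C[1][1] = (8)*(3) + (4)*(0) = 24
C[1][2] = (8)*(-5) + (4)*(-7) = -68
... (3 more cells)
= [[24, -30, 36], [-64, 24, -68], [12, 15, 3]]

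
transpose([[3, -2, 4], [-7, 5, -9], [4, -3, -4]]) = [[3, -7, 4], [-2, 5, -3], [4, -9, -4]]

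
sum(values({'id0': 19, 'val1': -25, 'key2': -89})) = 19 + (-25) + (-89)
= -95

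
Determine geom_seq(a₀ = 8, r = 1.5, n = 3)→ a_0 = 8*1.5^0 = 8.0
a_1 = 8*1.5^1 = 12.0
a_2 = 8*1.5^2 = 18.0
= [8.0, 12.0, 18.0]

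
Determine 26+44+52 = 122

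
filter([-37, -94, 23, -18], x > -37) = keep x where x > -37: -37✗, -94✗, 23✓, -18✓
= [23, -18]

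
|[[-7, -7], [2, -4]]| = 42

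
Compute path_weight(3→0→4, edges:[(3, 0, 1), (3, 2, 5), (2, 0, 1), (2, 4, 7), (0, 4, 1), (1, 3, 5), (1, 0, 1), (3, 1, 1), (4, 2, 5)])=w(3→0)=1 + w(0→4)=1
= 2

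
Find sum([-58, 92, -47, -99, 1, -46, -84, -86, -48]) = (-58) + 92 + (-47) + (-99) + 1 + (-46) + (-84) + (-86) + (-48)
= -375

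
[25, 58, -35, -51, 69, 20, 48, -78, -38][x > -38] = keep x where x > -38: 25✓, 58✓, -35✓, -51✗, 69✓, 20✓, 48✓, -78✗, -38✗
= [25, 58, -35, 69, 20, 48]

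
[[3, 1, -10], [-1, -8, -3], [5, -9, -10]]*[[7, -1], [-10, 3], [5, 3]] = [[-39, -30], [58, -32], [75, -62]]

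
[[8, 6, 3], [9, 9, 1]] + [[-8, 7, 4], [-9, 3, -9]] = [[0, 13, 7], [0, 12, -8]]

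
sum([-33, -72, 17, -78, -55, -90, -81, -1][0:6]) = -311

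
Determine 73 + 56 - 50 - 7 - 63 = 9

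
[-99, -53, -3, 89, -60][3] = 89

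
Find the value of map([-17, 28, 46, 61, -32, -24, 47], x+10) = [-7, 38, 56, 71, -22, -14, 57]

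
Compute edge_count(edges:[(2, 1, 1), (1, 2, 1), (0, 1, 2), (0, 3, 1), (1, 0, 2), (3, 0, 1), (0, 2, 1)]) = 7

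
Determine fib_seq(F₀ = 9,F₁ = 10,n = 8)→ F_2 = F_1 + F_0 = 19
F_3 = F_2 + F_1 = 29
F_4 = F_3 + F_2 = 48
...
= [9, 10, 19, 29, 48, 77, 125, 202]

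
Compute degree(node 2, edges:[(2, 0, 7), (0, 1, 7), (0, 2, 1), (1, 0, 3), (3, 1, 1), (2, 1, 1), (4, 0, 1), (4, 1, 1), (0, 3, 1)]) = incident: (2,0), (0,2), (2,1)
= 3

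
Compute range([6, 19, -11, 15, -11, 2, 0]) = 30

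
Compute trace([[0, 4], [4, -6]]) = -6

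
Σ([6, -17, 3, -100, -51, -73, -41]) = 6 + (-17) + 3 + (-100) + (-51) + (-73) + (-41)
= -273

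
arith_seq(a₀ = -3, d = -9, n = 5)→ [-3, -12, -21, -30, -39]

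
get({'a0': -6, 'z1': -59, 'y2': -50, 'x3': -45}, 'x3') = -45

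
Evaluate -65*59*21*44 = -3543540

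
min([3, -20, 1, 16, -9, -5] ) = -20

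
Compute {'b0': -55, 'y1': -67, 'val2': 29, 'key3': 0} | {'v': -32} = {'b0': -55, 'y1': -67, 'val2': 29, 'key3': 0, 'v': -32}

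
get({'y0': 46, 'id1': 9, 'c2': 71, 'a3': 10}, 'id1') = 9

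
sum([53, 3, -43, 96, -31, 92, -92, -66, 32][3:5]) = slice → [96, -31]
96 + (-31)
= 65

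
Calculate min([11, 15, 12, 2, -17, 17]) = -17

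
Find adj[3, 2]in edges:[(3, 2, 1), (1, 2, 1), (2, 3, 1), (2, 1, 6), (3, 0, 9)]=1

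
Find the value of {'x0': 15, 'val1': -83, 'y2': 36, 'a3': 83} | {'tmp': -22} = {'x0': 15, 'val1': -83, 'y2': 36, 'a3': 83, 'tmp': -22}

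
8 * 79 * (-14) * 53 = -468944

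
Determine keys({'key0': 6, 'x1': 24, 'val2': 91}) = ['key0', 'x1', 'val2']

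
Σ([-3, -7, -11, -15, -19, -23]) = -78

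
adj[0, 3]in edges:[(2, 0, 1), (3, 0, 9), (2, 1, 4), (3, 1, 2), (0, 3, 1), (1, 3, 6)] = 1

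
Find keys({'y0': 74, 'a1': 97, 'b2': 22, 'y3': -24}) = ['y0', 'a1', 'b2', 'y3']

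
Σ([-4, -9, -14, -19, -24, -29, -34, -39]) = (-4) + (-9) + (-14) + (-19) + (-24) + (-29) + (-34) + (-39)
= -172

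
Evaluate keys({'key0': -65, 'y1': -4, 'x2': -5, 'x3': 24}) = ['key0', 'y1', 'x2', 'x3']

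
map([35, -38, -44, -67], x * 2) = 35*2=70, -38*2=-76, -44*2=-88, -67*2=-134
= [70, -76, -88, -134]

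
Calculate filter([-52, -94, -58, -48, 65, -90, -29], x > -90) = keep x where x > -90: -52✓, -94✗, -58✓, -48✓, 65✓, -90✗, -29✓
= [-52, -58, -48, 65, -29]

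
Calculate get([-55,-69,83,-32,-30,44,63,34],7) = 34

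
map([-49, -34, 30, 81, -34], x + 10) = [-39, -24, 40, 91, -24]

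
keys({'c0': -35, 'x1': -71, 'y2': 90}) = ['c0', 'x1', 'y2']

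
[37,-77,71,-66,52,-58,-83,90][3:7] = [-66, 52, -58, -83]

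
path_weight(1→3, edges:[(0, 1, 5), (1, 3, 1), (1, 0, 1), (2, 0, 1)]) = w(1→3)=1
= 1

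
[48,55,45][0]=48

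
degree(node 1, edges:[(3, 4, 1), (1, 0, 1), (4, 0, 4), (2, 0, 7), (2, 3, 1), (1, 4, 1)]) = incident: (1,0), (1,4)
= 2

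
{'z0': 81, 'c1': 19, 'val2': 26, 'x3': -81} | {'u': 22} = {'z0': 81, 'c1': 19, 'val2': 26, 'x3': -81, 'u': 22}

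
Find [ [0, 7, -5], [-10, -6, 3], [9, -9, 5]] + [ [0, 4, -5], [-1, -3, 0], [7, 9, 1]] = [[0, 11, -10], [-11, -9, 3], [16, 0, 6]]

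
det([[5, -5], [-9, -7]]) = -80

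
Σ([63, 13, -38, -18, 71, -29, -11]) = 63 + 13 + (-38) + (-18) + 71 + (-29) + (-11)
= 51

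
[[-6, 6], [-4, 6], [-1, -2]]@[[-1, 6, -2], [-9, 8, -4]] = [[-48, 12, -12], [-50, 24, -16], [19, -22, 10]]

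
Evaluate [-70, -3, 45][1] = -3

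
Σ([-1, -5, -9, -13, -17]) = (-1) + (-5) + (-9) + (-13) + (-17)
= -45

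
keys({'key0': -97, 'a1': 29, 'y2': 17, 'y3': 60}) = ['key0', 'a1', 'y2', 'y3']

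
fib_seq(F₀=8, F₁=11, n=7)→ [8, 11, 19, 30, 49, 79, 128]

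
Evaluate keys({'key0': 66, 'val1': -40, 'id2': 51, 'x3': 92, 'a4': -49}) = ['key0', 'val1', 'id2', 'x3', 'a4']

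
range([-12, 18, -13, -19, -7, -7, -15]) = 37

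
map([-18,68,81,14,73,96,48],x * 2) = [-36, 136, 162, 28, 146, 192, 96]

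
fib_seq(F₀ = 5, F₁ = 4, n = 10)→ F_2 = F_1 + F_0 = 9
F_3 = F_2 + F_1 = 13
F_4 = F_3 + F_2 = 22
...
= [5, 4, 9, 13, 22, 35, 57, 92, 149, 241]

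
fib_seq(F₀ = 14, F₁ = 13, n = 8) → [14, 13, 27, 40, 67, 107, 174, 281]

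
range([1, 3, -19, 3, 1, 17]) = 36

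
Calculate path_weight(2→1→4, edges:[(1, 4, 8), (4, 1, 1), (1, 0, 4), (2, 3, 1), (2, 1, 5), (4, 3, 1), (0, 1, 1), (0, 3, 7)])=13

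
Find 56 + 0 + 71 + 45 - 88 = 84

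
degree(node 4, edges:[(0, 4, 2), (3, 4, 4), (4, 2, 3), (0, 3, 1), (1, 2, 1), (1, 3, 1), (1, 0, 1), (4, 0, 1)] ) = 4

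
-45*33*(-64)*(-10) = -950400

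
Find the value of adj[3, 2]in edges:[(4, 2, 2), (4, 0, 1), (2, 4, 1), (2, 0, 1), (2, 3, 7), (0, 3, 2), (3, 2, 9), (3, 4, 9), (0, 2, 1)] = 9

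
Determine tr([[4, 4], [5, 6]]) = diagonal: 4 + 6
= 10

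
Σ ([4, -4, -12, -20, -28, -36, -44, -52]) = 4 + (-4) + (-12) + (-20) + (-28) + (-36) + (-44) + (-52)
= -192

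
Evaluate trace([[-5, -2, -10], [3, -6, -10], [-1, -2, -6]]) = diagonal: (-5) + (-6) + (-6)
= -17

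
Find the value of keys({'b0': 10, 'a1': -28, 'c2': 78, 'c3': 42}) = ['b0', 'a1', 'c2', 'c3']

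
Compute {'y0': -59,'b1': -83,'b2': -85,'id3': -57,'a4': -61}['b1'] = -83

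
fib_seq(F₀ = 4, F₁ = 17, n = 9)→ F_2 = F_1 + F_0 = 21
F_3 = F_2 + F_1 = 38
F_4 = F_3 + F_2 = 59
...
= [4, 17, 21, 38, 59, 97, 156, 253, 409]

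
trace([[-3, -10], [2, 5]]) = diagonal: (-3) + 5
= 2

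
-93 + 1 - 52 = -144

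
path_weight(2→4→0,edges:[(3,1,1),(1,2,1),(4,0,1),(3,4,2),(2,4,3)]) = 4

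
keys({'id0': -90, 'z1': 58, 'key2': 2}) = ['id0', 'z1', 'key2']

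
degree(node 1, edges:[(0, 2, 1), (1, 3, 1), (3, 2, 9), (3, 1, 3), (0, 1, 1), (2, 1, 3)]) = incident: (1,3), (3,1), (0,1), (2,1)
= 4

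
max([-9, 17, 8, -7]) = 17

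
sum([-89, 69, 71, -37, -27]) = -13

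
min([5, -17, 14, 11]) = -17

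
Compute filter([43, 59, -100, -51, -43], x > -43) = [43, 59]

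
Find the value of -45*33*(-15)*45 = 1002375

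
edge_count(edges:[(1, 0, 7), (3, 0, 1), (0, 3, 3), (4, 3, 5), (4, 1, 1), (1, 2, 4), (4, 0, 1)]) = 7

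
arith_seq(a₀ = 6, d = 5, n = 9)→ a_0 = 6 + 0*5 = 6
a_1 = 6 + 1*5 = 11
a_2 = 6 + 2*5 = 16
...
= [6, 11, 16, 21, 26, 31, 36, 41, 46]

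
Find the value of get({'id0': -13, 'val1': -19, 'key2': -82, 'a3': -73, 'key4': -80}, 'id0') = -13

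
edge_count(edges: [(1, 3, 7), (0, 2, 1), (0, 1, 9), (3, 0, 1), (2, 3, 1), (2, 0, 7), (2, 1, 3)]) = 7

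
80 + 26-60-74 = -28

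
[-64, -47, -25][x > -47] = keep x where x > -47: -64✗, -47✗, -25✓
= [-25]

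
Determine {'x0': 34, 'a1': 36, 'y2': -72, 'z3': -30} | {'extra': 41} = {'x0': 34, 'a1': 36, 'y2': -72, 'z3': -30, 'extra': 41}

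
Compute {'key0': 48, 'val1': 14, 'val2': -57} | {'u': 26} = {'key0': 48, 'val1': 14, 'val2': -57, 'u': 26}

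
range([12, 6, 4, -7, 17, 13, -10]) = 27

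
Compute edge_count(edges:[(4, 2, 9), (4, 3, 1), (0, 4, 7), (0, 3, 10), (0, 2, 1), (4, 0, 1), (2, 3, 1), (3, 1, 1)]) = 8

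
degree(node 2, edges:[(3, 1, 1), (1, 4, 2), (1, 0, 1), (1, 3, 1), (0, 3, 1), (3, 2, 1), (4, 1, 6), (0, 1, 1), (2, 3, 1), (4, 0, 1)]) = 2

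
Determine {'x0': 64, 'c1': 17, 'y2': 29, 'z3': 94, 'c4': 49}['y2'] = 29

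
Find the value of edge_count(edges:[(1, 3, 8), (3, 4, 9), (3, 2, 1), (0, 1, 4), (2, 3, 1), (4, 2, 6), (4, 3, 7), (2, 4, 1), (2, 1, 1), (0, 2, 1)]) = 10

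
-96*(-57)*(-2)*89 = -974016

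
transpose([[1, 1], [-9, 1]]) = [[1, -9], [1, 1]]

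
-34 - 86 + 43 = -77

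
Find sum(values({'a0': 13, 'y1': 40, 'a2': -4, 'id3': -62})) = 13 + 40 + (-4) + (-62)
= -13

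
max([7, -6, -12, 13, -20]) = 13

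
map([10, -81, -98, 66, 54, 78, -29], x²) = [100, 6561, 9604, 4356, 2916, 6084, 841]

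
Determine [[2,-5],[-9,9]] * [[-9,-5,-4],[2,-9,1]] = [[-28, 35, -13], [99, -36, 45]]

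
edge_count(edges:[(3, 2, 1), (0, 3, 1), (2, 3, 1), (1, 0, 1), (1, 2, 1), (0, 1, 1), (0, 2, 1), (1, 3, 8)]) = 8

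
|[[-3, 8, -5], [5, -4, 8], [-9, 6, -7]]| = (1)*(-3)*det([[-4, 8], [6, -7]]) + (-1)*(8)*det([[5, 8], [-9, -7]]) + (1)*(-5)*det([[5, -4], [-9, 6]])
= 60 + -296 + 30
= -206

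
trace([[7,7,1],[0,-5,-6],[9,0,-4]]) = diagonal: 7 + (-5) + (-4)
= -2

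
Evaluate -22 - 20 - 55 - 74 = -171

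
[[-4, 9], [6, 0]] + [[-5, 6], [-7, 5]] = [[-9, 15], [-1, 5]]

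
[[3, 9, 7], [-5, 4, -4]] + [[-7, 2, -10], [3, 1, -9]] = [[-4, 11, -3], [-2, 5, -13]]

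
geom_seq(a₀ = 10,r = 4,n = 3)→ a_0 = 10*4^0 = 10
a_1 = 10*4^1 = 40
a_2 = 10*4^2 = 160
= [10, 40, 160]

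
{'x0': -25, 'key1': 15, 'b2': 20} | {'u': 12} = {'x0': -25, 'key1': 15, 'b2': 20, 'u': 12}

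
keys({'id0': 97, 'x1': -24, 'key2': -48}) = ['id0', 'x1', 'key2']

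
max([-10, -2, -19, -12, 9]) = 9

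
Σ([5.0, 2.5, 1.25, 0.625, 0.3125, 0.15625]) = 9.84375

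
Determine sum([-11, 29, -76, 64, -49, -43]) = -86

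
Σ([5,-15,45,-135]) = -100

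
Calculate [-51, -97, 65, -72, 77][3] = -72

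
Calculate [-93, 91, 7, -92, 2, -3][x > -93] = keep x where x > -93: -93✗, 91✓, 7✓, -92✓, 2✓, -3✓
= [91, 7, -92, 2, -3]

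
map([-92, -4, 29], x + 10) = -92+10=-82, -4+10=6, 29+10=39
= [-82, 6, 39]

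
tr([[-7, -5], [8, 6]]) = diagonal: (-7) + 6
= -1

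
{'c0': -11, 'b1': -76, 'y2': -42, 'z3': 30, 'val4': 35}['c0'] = -11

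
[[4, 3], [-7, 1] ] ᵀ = [[4, -7], [3, 1]]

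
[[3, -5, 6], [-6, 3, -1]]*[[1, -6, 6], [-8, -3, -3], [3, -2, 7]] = [[61, -15, 75], [-33, 29, -52]]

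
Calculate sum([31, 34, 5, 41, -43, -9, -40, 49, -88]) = 31 + 34 + 5 + 41 + (-43) + (-9) + (-40) + 49 + (-88)
= -20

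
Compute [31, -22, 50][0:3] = [31, -22, 50]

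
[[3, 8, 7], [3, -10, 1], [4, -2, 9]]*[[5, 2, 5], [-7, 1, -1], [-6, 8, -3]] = [[-83, 70, -14], [79, 4, 22], [-20, 78, -5]]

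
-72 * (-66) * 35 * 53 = 8814960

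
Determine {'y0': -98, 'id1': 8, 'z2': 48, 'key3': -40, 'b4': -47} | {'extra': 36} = {'y0': -98, 'id1': 8, 'z2': 48, 'key3': -40, 'b4': -47, 'extra': 36}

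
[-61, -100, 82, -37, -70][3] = -37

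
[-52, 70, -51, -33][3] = -33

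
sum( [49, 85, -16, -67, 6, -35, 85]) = 49 + 85 + (-16) + (-67) + 6 + (-35) + 85
= 107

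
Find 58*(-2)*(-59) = 6844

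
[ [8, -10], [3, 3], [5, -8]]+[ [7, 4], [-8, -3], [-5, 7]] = [[15, -6], [-5, 0], [0, -1]]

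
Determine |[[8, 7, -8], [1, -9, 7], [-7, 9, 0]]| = (1)*(8)*det([[-9, 7], [9, 0]]) + (-1)*(7)*det([[1, 7], [-7, 0]]) + (1)*(-8)*det([[1, -9], [-7, 9]])
= -504 + -343 + 432
= -415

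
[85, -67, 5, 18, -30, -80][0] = 85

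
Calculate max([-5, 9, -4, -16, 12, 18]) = 18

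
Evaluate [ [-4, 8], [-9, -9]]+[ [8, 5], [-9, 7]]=[[4, 13], [-18, -2]]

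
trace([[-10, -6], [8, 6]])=diagonal: (-10) + 6
= -4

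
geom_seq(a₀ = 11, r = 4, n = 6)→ a_0 = 11*4^0 = 11
a_1 = 11*4^1 = 44
a_2 = 11*4^2 = 176
...
= [11, 44, 176, 704, 2816, 11264]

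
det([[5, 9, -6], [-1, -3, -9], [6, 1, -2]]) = (1)*(5)*det([[-3, -9], [1, -2]]) + (-1)*(9)*det([[-1, -9], [6, -2]]) + (1)*(-6)*det([[-1, -3], [6, 1]])
= 75 + -504 + -102
= -531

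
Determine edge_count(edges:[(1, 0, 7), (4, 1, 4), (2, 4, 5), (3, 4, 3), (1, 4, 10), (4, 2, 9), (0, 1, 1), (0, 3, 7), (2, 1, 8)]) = 9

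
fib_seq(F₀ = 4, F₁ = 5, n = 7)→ [4, 5, 9, 14, 23, 37, 60]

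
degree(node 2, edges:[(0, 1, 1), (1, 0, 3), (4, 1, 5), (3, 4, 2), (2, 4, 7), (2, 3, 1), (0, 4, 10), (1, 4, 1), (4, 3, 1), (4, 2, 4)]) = 3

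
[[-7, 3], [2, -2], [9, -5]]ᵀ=[[-7, 2, 9], [3, -2, -5]]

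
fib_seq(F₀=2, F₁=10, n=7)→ [2, 10, 12, 22, 34, 56, 90]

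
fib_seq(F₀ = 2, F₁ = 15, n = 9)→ F_2 = F_1 + F_0 = 17
F_3 = F_2 + F_1 = 32
F_4 = F_3 + F_2 = 49
...
= [2, 15, 17, 32, 49, 81, 130, 211, 341]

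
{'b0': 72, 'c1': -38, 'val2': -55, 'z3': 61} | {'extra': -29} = {'b0': 72, 'c1': -38, 'val2': -55, 'z3': 61, 'extra': -29}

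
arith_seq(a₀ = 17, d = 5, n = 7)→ a_0 = 17 + 0*5 = 17
a_1 = 17 + 1*5 = 22
a_2 = 17 + 2*5 = 27
...
= [17, 22, 27, 32, 37, 42, 47]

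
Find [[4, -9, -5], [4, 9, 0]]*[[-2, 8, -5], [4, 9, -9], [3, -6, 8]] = [[-59, -19, 21], [28, 113, -101]]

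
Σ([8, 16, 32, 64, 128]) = 248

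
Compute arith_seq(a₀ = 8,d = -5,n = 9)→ [8, 3, -2, -7, -12, -17, -22, -27, -32]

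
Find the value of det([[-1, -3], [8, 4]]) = 20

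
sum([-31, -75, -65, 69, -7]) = (-31) + (-75) + (-65) + 69 + (-7)
= -109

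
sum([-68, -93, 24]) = (-68) + (-93) + 24
= -137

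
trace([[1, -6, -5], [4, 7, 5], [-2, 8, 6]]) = diagonal: 1 + 7 + 6
= 14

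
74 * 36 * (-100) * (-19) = 5061600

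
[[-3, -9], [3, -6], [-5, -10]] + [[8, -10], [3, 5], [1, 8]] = [[5, -19], [6, -1], [-4, -2]]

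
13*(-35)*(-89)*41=1660295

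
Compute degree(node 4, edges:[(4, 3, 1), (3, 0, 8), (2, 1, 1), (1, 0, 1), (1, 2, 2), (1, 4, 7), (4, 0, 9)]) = 3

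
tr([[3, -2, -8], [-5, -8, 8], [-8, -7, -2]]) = diagonal: 3 + (-8) + (-2)
= -7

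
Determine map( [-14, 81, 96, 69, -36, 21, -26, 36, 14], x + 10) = -14+10=-4, 81+10=91, 96+10=106, 69+10=79, -36+10=-26, 21+10=31, -26+10=-16, 36+10=46, 14+10=24
= [-4, 91, 106, 79, -26, 31, -16, 46, 24]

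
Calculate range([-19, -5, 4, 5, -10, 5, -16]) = 24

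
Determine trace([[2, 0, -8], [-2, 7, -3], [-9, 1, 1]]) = 10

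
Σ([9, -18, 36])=27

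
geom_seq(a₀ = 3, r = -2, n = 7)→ [3, -6, 12, -24, 48, -96, 192]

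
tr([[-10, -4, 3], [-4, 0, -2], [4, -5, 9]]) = diagonal: (-10) + 0 + 9
= -1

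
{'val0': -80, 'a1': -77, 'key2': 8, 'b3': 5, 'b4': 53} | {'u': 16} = {'val0': -80, 'a1': -77, 'key2': 8, 'b3': 5, 'b4': 53, 'u': 16}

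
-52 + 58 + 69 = 75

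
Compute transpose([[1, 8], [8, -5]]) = [[1, 8], [8, -5]]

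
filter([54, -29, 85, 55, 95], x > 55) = keep x where x > 55: 54✗, -29✗, 85✓, 55✗, 95✓
= [85, 95]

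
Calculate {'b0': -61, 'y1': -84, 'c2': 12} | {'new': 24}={'b0': -61, 'y1': -84, 'c2': 12, 'new': 24}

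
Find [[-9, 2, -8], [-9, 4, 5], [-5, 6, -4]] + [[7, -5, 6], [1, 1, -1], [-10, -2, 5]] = [[-2, -3, -2], [-8, 5, 4], [-15, 4, 1]]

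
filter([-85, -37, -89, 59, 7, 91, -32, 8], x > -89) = [-85, -37, 59, 7, 91, -32, 8]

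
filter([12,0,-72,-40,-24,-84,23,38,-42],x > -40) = keep x where x > -40: 12✓, 0✓, -72✗, -40✗, -24✓, -84✗, 23✓, 38✓, -42✗
= [12, 0, -24, 23, 38]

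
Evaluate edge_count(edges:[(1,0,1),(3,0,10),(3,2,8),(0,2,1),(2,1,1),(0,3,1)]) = 6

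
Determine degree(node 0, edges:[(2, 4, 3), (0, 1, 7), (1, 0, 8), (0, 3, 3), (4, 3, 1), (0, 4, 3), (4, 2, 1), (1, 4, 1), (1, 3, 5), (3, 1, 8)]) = incident: (0,1), (1,0), (0,3), (0,4)
= 4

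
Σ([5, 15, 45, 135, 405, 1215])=5 + 15 + 45 + 135 + 405 + 1215
= 1820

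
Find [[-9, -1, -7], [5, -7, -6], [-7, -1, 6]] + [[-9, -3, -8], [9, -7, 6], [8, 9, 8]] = [[-18, -4, -15], [14, -14, 0], [1, 8, 14]]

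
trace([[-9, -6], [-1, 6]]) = diagonal: (-9) + 6
= -3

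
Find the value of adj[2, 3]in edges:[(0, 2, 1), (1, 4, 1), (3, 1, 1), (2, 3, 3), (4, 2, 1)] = 3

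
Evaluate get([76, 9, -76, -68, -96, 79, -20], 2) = -76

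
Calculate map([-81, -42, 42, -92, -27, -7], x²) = (-81)²=6561, (-42)²=1764, (42)²=1764, (-92)²=8464, (-27)²=729, (-7)²=49
= [6561, 1764, 1764, 8464, 729, 49]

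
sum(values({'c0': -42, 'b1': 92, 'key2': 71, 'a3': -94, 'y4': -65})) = -38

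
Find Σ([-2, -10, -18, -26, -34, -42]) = (-2) + (-10) + (-18) + (-26) + (-34) + (-42)
= -132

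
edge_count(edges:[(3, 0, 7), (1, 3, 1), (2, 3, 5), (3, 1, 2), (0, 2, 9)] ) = 5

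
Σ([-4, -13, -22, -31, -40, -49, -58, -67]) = -284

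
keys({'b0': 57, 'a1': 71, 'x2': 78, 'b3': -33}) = ['b0', 'a1', 'x2', 'b3']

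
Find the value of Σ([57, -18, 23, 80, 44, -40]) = 57 + (-18) + 23 + 80 + 44 + (-40)
= 146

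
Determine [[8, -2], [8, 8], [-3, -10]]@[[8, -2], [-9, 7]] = [[82, -30], [-8, 40], [66, -64]]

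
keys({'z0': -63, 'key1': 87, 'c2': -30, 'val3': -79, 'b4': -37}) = ['z0', 'key1', 'c2', 'val3', 'b4']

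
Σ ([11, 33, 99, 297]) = 440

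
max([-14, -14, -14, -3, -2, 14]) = 14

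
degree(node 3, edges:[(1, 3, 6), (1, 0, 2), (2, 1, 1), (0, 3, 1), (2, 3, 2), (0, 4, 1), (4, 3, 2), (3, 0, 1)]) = incident: (1,3), (0,3), (2,3), (4,3), (3,0)
= 5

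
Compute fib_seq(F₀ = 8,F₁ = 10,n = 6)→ F_2 = F_1 + F_0 = 18
F_3 = F_2 + F_1 = 28
F_4 = F_3 + F_2 = 46
...
= [8, 10, 18, 28, 46, 74]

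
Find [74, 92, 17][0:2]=[74, 92]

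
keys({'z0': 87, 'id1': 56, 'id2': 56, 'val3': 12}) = ['z0', 'id1', 'id2', 'val3']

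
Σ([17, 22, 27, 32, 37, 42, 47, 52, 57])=17 + 22 + 27 + 32 + 37 + 42 + 47 + 52 + 57
= 333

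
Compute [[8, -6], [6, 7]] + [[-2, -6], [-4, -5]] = [[6, -12], [2, 2]]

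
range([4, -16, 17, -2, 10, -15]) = 33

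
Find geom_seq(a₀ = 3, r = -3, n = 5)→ a_0 = 3*(-3)^0 = 3
a_1 = 3*(-3)^1 = -9
a_2 = 3*(-3)^2 = 27
...
= [3, -9, 27, -81, 243]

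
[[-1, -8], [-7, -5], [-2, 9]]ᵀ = [[-1, -7, -2], [-8, -5, 9]]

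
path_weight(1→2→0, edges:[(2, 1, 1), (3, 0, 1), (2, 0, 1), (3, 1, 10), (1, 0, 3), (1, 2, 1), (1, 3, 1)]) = 2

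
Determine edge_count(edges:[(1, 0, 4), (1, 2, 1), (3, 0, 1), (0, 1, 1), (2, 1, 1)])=5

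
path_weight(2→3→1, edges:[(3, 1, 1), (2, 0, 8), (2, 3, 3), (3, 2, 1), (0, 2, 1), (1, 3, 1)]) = 4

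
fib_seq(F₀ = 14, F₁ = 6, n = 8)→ [14, 6, 20, 26, 46, 72, 118, 190]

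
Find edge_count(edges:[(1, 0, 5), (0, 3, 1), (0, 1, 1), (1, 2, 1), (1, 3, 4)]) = 5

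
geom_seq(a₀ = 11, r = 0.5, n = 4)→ [11.0, 5.5, 2.75, 1.375]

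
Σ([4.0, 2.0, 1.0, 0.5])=4.0 + 2.0 + 1.0 + 0.5
= 7.5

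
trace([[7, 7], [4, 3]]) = diagonal: 7 + 3
= 10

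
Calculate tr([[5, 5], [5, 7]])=12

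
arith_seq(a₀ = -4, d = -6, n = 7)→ [-4, -10, -16, -22, -28, -34, -40]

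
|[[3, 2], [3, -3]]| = (3)*(-3) - (2)*(3)
= -15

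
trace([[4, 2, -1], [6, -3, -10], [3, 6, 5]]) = 6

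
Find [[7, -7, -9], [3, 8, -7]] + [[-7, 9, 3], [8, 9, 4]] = [[0, 2, -6], [11, 17, -3]]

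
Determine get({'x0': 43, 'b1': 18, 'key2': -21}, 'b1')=18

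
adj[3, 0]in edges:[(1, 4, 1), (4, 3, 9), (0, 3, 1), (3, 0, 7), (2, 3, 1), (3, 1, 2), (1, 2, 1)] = 7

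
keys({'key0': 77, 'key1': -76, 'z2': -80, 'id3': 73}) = ['key0', 'key1', 'z2', 'id3']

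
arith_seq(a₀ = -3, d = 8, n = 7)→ [-3, 5, 13, 21, 29, 37, 45]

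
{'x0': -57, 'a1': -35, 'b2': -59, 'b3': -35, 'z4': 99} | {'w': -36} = {'x0': -57, 'a1': -35, 'b2': -59, 'b3': -35, 'z4': 99, 'w': -36}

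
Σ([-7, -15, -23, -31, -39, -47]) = (-7) + (-15) + (-23) + (-31) + (-39) + (-47)
= -162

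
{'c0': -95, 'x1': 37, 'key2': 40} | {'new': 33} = {'c0': -95, 'x1': 37, 'key2': 40, 'new': 33}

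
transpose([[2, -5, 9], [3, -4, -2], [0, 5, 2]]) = [[2, 3, 0], [-5, -4, 5], [9, -2, 2]]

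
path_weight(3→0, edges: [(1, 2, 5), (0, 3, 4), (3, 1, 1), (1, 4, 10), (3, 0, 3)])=3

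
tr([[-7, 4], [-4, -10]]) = diagonal: (-7) + (-10)
= -17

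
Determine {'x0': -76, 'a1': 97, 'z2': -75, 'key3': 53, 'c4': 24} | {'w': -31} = {'x0': -76, 'a1': 97, 'z2': -75, 'key3': 53, 'c4': 24, 'w': -31}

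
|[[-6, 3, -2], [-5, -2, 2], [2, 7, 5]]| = (1)*(-6)*det([[-2, 2], [7, 5]]) + (-1)*(3)*det([[-5, 2], [2, 5]]) + (1)*(-2)*det([[-5, -2], [2, 7]])
= 144 + 87 + 62
= 293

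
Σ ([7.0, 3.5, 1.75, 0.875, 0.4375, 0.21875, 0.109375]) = 13.890625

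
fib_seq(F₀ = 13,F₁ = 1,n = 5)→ [13, 1, 14, 15, 29]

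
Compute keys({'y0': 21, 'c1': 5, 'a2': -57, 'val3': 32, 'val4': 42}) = ['y0', 'c1', 'a2', 'val3', 'val4']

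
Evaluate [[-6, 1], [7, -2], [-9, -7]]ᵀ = [[-6, 7, -9], [1, -2, -7]]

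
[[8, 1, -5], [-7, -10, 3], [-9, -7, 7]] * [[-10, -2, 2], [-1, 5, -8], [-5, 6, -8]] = C[0][0] = (8)*(-10) + (1)*(-1) + (-5)*(-5) = -56
C[0][1] = (8)*(-2) + (1)*(5) + (-5)*(6) = -41
C[0][2] = (8)*(2) + (1)*(-8) + (-5)*(-8) = 48
C[1][0] = (-7)*(-10) + (-10)*(-1) + (3)*(-5) = 65
C[1][1] = (-7)*(-2) + (-10)*(5) + (3)*(6) = -18
C[1][2] = (-7)*(2) + (-10)*(-8) + (3)*(-8) = 42
... (3 more cells)
= [[-56, -41, 48], [65, -18, 42], [62, 25, -18]]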